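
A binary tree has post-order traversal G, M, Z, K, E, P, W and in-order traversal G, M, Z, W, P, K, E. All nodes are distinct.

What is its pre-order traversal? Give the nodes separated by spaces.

W Z M G P E K

The last element of post-order is the root; it splits in-order into left and right subtrees.
Root W: left subtree has 3 nodes {G, M, Z}, right has 3 {P, K, E}.
  Root Z: left subtree has 2 nodes {G, M}, right has 0 { }.
    Root M: left subtree has 1 node {G}, right has 0 { }.
  Root P: left subtree has 0 nodes { }, right has 2 {K, E}.
    Root E: left subtree has 1 node {K}, right has 0 { }.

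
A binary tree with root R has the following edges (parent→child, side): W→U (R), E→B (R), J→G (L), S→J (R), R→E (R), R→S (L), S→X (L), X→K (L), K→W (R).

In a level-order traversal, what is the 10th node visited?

Level-order visits nodes level by level from the root, left to right within each level.
Level 0: R
Level 1: S, E
Level 2: X, J, B
Level 3: K, G
Level 4: W
Level 5: U
Full level-order sequence: R, S, E, X, J, B, K, G, W, U.

U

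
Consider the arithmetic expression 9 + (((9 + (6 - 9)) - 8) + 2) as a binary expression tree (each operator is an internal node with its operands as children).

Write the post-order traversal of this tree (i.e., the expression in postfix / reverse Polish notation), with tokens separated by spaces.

Post-order on an expression tree gives postfix notation: for each operator, emit left operand, right operand, then the operator.

9 9 6 9 - + 8 - 2 + +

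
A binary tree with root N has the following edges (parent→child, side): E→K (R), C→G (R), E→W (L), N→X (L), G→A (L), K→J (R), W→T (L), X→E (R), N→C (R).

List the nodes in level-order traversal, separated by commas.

Level-order visits nodes level by level from the root, left to right within each level.
Level 0: N
Level 1: X, C
Level 2: E, G
Level 3: W, K, A
Level 4: T, J

N, X, C, E, G, W, K, A, T, J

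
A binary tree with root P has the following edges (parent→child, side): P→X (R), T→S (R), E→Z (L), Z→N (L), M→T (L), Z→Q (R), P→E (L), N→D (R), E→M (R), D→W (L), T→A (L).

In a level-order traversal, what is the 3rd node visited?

X

Level-order visits nodes level by level from the root, left to right within each level.
Level 0: P
Level 1: E, X
Level 2: Z, M
Level 3: N, Q, T
Level 4: D, A, S
Level 5: W
Full level-order sequence: P, E, X, Z, M, N, Q, T, D, A, S, W.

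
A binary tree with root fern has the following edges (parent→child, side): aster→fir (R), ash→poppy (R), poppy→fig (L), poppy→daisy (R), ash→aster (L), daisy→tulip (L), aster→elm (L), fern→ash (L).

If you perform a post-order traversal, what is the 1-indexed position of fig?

4

Post-order visits the left subtree, then the right subtree, then the node.
At fern: go left to ash.
  At ash: go left to aster.
    At aster: go left to elm.
      elm is a leaf — visit elm.
    At aster: go right to fir.
      fir is a leaf — visit fir.
    Visit aster.
  At ash: go right to poppy.
    At poppy: go left to fig.
      fig is a leaf — visit fig.
    At poppy: go right to daisy.
      At daisy: go left to tulip.
        tulip is a leaf — visit tulip.
      At daisy: no right child.
      Visit daisy.
    Visit poppy.
  Visit ash.
At fern: no right child.
Visit fern.
Full post-order sequence: elm, fir, aster, fig, tulip, daisy, poppy, ash, fern.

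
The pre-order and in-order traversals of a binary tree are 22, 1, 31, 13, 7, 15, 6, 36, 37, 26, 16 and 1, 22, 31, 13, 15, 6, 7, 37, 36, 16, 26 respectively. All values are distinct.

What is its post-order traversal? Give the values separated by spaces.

The first element of pre-order is the root; it splits in-order into left and right subtrees.
Root 22: left subtree has 1 node {1}, right has 9 {31, 13, 15, 6, 7, 37, 36, 16, 26}.
  Root 31: left subtree has 0 nodes { }, right has 8 {13, 15, 6, 7, 37, 36, 16, 26}.
    Root 13: left subtree has 0 nodes { }, right has 7 {15, 6, 7, 37, 36, 16, 26}.
      Root 7: left subtree has 2 nodes {15, 6}, right has 4 {37, 36, 16, 26}.
        Root 15: left subtree has 0 nodes { }, right has 1 {6}.
        Root 36: left subtree has 1 node {37}, right has 2 {16, 26}.
          Root 26: left subtree has 1 node {16}, right has 0 { }.

1 6 15 37 16 26 36 7 13 31 22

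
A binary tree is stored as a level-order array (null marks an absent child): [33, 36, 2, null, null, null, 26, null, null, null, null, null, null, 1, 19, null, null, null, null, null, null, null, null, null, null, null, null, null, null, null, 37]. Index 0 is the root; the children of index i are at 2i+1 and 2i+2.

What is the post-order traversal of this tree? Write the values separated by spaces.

Post-order visits the left subtree, then the right subtree, then the node.
At 33: go left to 36.
  36 is a leaf — visit 36.
At 33: go right to 2.
  At 2: no left child.
  At 2: go right to 26.
    At 26: go left to 1.
      1 is a leaf — visit 1.
    At 26: go right to 19.
      At 19: no left child.
      At 19: go right to 37.
        37 is a leaf — visit 37.
      Visit 19.
    Visit 26.
  Visit 2.
Visit 33.

36 1 37 19 26 2 33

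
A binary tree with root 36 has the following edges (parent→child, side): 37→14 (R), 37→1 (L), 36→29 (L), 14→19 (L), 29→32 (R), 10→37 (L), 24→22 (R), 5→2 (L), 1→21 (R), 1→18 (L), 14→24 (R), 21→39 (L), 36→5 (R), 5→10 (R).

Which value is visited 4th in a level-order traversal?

32

Level-order visits nodes level by level from the root, left to right within each level.
Level 0: 36
Level 1: 29, 5
Level 2: 32, 2, 10
Level 3: 37
Level 4: 1, 14
Level 5: 18, 21, 19, 24
Level 6: 39, 22
Full level-order sequence: 36, 29, 5, 32, 2, 10, 37, 1, 14, 18, 21, 19, 24, 39, 22.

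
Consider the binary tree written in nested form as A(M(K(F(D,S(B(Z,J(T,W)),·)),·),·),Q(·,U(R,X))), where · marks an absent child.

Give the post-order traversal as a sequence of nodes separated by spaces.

Post-order visits the left subtree, then the right subtree, then the node.
At A: go left to M.
  At M: go left to K.
    At K: go left to F.
      At F: go left to D.
        D is a leaf — visit D.
      At F: go right to S.
        At S: go left to B.
          At B: go left to Z.
            Z is a leaf — visit Z.
          At B: go right to J.
            At J: go left to T.
              T is a leaf — visit T.
            At J: go right to W.
              W is a leaf — visit W.
            Visit J.
          Visit B.
        At S: no right child.
        Visit S.
      Visit F.
    At K: no right child.
    Visit K.
  At M: no right child.
  Visit M.
At A: go right to Q.
  At Q: no left child.
  At Q: go right to U.
    At U: go left to R.
      R is a leaf — visit R.
    At U: go right to X.
      X is a leaf — visit X.
    Visit U.
  Visit Q.
Visit A.

D Z T W J B S F K M R X U Q A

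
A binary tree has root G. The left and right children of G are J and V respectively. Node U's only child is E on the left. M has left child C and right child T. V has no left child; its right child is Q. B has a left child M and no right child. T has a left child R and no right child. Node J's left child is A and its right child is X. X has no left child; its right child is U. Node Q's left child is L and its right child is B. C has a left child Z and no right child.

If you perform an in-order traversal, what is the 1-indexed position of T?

14

In-order visits the left subtree, then the node, then the right subtree.
At G: go left to J.
  At J: go left to A.
    A is a leaf — visit A.
  Visit J.
  At J: go right to X.
    At X: no left child.
    Visit X.
    At X: go right to U.
      At U: go left to E.
        E is a leaf — visit E.
      Visit U.
      At U: no right child.
Visit G.
At G: go right to V.
  At V: no left child.
  Visit V.
  At V: go right to Q.
    At Q: go left to L.
      L is a leaf — visit L.
    Visit Q.
    At Q: go right to B.
      At B: go left to M.
        At M: go left to C.
          At C: go left to Z.
            Z is a leaf — visit Z.
          Visit C.
          At C: no right child.
        Visit M.
        At M: go right to T.
          At T: go left to R.
            R is a leaf — visit R.
          Visit T.
          At T: no right child.
      Visit B.
      At B: no right child.
Full in-order sequence: A, J, X, E, U, G, V, L, Q, Z, C, M, R, T, B.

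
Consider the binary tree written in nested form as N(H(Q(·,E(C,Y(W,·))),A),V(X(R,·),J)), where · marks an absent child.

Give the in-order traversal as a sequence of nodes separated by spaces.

Q C E W Y H A N R X V J

In-order visits the left subtree, then the node, then the right subtree.
At N: go left to H.
  At H: go left to Q.
    At Q: no left child.
    Visit Q.
    At Q: go right to E.
      At E: go left to C.
        C is a leaf — visit C.
      Visit E.
      At E: go right to Y.
        At Y: go left to W.
          W is a leaf — visit W.
        Visit Y.
        At Y: no right child.
  Visit H.
  At H: go right to A.
    A is a leaf — visit A.
Visit N.
At N: go right to V.
  At V: go left to X.
    At X: go left to R.
      R is a leaf — visit R.
    Visit X.
    At X: no right child.
  Visit V.
  At V: go right to J.
    J is a leaf — visit J.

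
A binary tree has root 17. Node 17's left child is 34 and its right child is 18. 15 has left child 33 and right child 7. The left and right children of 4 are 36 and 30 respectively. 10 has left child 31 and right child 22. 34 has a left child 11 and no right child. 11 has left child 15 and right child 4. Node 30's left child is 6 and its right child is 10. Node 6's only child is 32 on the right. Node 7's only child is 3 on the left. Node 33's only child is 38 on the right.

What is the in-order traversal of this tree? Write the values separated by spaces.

33 38 15 3 7 11 36 4 6 32 30 31 10 22 34 17 18

In-order visits the left subtree, then the node, then the right subtree.
At 17: go left to 34.
  At 34: go left to 11.
    At 11: go left to 15.
      At 15: go left to 33.
        At 33: no left child.
        Visit 33.
        At 33: go right to 38.
          38 is a leaf — visit 38.
      Visit 15.
      At 15: go right to 7.
        At 7: go left to 3.
          3 is a leaf — visit 3.
        Visit 7.
        At 7: no right child.
    Visit 11.
    At 11: go right to 4.
      At 4: go left to 36.
        36 is a leaf — visit 36.
      Visit 4.
      At 4: go right to 30.
        At 30: go left to 6.
          At 6: no left child.
          Visit 6.
          At 6: go right to 32.
            32 is a leaf — visit 32.
        Visit 30.
        At 30: go right to 10.
          At 10: go left to 31.
            31 is a leaf — visit 31.
          Visit 10.
          At 10: go right to 22.
            22 is a leaf — visit 22.
  Visit 34.
  At 34: no right child.
Visit 17.
At 17: go right to 18.
  18 is a leaf — visit 18.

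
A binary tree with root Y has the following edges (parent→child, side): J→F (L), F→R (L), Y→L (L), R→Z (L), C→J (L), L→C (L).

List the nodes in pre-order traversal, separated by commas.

Pre-order visits the node, then its left subtree, then its right subtree.
Visit Y.
At Y: go left to L.
  Visit L.
  At L: go left to C.
    Visit C.
    At C: go left to J.
      Visit J.
      At J: go left to F.
        Visit F.
        At F: go left to R.
          Visit R.
          At R: go left to Z.
            Z is a leaf — visit Z.
          At R: no right child.
        At F: no right child.
      At J: no right child.
    At C: no right child.
  At L: no right child.
At Y: no right child.

Y, L, C, J, F, R, Z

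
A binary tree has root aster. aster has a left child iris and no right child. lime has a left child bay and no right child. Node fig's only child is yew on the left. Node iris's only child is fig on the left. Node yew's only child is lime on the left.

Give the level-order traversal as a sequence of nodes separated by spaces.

Level-order visits nodes level by level from the root, left to right within each level.
Level 0: aster
Level 1: iris
Level 2: fig
Level 3: yew
Level 4: lime
Level 5: bay

aster iris fig yew lime bay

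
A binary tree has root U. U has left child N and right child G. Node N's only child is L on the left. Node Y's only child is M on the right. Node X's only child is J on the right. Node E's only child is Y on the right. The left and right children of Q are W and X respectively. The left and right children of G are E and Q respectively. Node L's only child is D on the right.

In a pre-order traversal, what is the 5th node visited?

G

Pre-order visits the node, then its left subtree, then its right subtree.
Visit U.
At U: go left to N.
  Visit N.
  At N: go left to L.
    Visit L.
    At L: no left child.
    At L: go right to D.
      D is a leaf — visit D.
  At N: no right child.
At U: go right to G.
  Visit G.
  At G: go left to E.
    Visit E.
    At E: no left child.
    At E: go right to Y.
      Visit Y.
      At Y: no left child.
      At Y: go right to M.
        M is a leaf — visit M.
  At G: go right to Q.
    Visit Q.
    At Q: go left to W.
      W is a leaf — visit W.
    At Q: go right to X.
      Visit X.
      At X: no left child.
      At X: go right to J.
        J is a leaf — visit J.
Full pre-order sequence: U, N, L, D, G, E, Y, M, Q, W, X, J.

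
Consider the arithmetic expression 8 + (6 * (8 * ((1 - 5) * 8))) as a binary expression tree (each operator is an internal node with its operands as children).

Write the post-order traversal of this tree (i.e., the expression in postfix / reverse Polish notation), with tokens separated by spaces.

8 6 8 1 5 - 8 * * * +

Post-order on an expression tree gives postfix notation: for each operator, emit left operand, right operand, then the operator.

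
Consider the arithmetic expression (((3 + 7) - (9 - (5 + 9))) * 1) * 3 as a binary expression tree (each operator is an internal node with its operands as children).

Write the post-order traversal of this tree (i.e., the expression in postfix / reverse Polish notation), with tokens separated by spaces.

Post-order on an expression tree gives postfix notation: for each operator, emit left operand, right operand, then the operator.

3 7 + 9 5 9 + - - 1 * 3 *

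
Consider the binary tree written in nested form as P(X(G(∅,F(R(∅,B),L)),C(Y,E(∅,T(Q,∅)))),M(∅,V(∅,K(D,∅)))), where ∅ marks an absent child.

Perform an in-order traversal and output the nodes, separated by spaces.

In-order visits the left subtree, then the node, then the right subtree.
At P: go left to X.
  At X: go left to G.
    At G: no left child.
    Visit G.
    At G: go right to F.
      At F: go left to R.
        At R: no left child.
        Visit R.
        At R: go right to B.
          B is a leaf — visit B.
      Visit F.
      At F: go right to L.
        L is a leaf — visit L.
  Visit X.
  At X: go right to C.
    At C: go left to Y.
      Y is a leaf — visit Y.
    Visit C.
    At C: go right to E.
      At E: no left child.
      Visit E.
      At E: go right to T.
        At T: go left to Q.
          Q is a leaf — visit Q.
        Visit T.
        At T: no right child.
Visit P.
At P: go right to M.
  At M: no left child.
  Visit M.
  At M: go right to V.
    At V: no left child.
    Visit V.
    At V: go right to K.
      At K: go left to D.
        D is a leaf — visit D.
      Visit K.
      At K: no right child.

G R B F L X Y C E Q T P M V D K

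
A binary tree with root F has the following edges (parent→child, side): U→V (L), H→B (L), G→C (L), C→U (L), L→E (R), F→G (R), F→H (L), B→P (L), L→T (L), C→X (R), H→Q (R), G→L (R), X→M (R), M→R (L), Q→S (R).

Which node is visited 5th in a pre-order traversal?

Q

Pre-order visits the node, then its left subtree, then its right subtree.
Visit F.
At F: go left to H.
  Visit H.
  At H: go left to B.
    Visit B.
    At B: go left to P.
      P is a leaf — visit P.
    At B: no right child.
  At H: go right to Q.
    Visit Q.
    At Q: no left child.
    At Q: go right to S.
      S is a leaf — visit S.
At F: go right to G.
  Visit G.
  At G: go left to C.
    Visit C.
    At C: go left to U.
      Visit U.
      At U: go left to V.
        V is a leaf — visit V.
      At U: no right child.
    At C: go right to X.
      Visit X.
      At X: no left child.
      At X: go right to M.
        Visit M.
        At M: go left to R.
          R is a leaf — visit R.
        At M: no right child.
  At G: go right to L.
    Visit L.
    At L: go left to T.
      T is a leaf — visit T.
    At L: go right to E.
      E is a leaf — visit E.
Full pre-order sequence: F, H, B, P, Q, S, G, C, U, V, X, M, R, L, T, E.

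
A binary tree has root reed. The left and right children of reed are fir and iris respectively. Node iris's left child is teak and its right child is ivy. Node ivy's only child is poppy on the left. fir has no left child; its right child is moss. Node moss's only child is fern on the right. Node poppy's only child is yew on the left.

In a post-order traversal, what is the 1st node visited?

Post-order visits the left subtree, then the right subtree, then the node.
At reed: go left to fir.
  At fir: no left child.
  At fir: go right to moss.
    At moss: no left child.
    At moss: go right to fern.
      fern is a leaf — visit fern.
    Visit moss.
  Visit fir.
At reed: go right to iris.
  At iris: go left to teak.
    teak is a leaf — visit teak.
  At iris: go right to ivy.
    At ivy: go left to poppy.
      At poppy: go left to yew.
        yew is a leaf — visit yew.
      At poppy: no right child.
      Visit poppy.
    At ivy: no right child.
    Visit ivy.
  Visit iris.
Visit reed.
Full post-order sequence: fern, moss, fir, teak, yew, poppy, ivy, iris, reed.

fern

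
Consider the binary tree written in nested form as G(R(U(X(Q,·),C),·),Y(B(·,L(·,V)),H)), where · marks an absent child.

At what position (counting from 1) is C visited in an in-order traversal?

4

In-order visits the left subtree, then the node, then the right subtree.
At G: go left to R.
  At R: go left to U.
    At U: go left to X.
      At X: go left to Q.
        Q is a leaf — visit Q.
      Visit X.
      At X: no right child.
    Visit U.
    At U: go right to C.
      C is a leaf — visit C.
  Visit R.
  At R: no right child.
Visit G.
At G: go right to Y.
  At Y: go left to B.
    At B: no left child.
    Visit B.
    At B: go right to L.
      At L: no left child.
      Visit L.
      At L: go right to V.
        V is a leaf — visit V.
  Visit Y.
  At Y: go right to H.
    H is a leaf — visit H.
Full in-order sequence: Q, X, U, C, R, G, B, L, V, Y, H.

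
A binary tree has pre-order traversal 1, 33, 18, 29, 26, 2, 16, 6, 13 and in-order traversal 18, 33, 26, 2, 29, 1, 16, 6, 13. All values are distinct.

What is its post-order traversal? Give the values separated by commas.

18, 2, 26, 29, 33, 13, 6, 16, 1

The first element of pre-order is the root; it splits in-order into left and right subtrees.
Root 1: left subtree has 5 nodes {18, 33, 26, 2, 29}, right has 3 {16, 6, 13}.
  Root 33: left subtree has 1 node {18}, right has 3 {26, 2, 29}.
    Root 29: left subtree has 2 nodes {26, 2}, right has 0 { }.
      Root 26: left subtree has 0 nodes { }, right has 1 {2}.
  Root 16: left subtree has 0 nodes { }, right has 2 {6, 13}.
    Root 6: left subtree has 0 nodes { }, right has 1 {13}.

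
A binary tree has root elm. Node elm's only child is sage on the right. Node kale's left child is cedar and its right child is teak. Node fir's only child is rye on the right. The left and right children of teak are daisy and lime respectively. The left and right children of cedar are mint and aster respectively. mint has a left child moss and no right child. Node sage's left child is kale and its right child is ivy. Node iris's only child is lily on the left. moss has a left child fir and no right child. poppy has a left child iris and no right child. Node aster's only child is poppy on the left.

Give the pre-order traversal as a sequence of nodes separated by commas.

Pre-order visits the node, then its left subtree, then its right subtree.
Visit elm.
At elm: no left child.
At elm: go right to sage.
  Visit sage.
  At sage: go left to kale.
    Visit kale.
    At kale: go left to cedar.
      Visit cedar.
      At cedar: go left to mint.
        Visit mint.
        At mint: go left to moss.
          Visit moss.
          At moss: go left to fir.
            Visit fir.
            At fir: no left child.
            At fir: go right to rye.
              rye is a leaf — visit rye.
          At moss: no right child.
        At mint: no right child.
      At cedar: go right to aster.
        Visit aster.
        At aster: go left to poppy.
          Visit poppy.
          At poppy: go left to iris.
            Visit iris.
            At iris: go left to lily.
              lily is a leaf — visit lily.
            At iris: no right child.
          At poppy: no right child.
        At aster: no right child.
    At kale: go right to teak.
      Visit teak.
      At teak: go left to daisy.
        daisy is a leaf — visit daisy.
      At teak: go right to lime.
        lime is a leaf — visit lime.
  At sage: go right to ivy.
    ivy is a leaf — visit ivy.

elm, sage, kale, cedar, mint, moss, fir, rye, aster, poppy, iris, lily, teak, daisy, lime, ivy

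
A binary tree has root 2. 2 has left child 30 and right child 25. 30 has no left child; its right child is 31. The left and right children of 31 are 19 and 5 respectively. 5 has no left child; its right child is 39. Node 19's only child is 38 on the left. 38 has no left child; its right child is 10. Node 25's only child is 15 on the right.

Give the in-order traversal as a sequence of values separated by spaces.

30 38 10 19 31 5 39 2 25 15

In-order visits the left subtree, then the node, then the right subtree.
At 2: go left to 30.
  At 30: no left child.
  Visit 30.
  At 30: go right to 31.
    At 31: go left to 19.
      At 19: go left to 38.
        At 38: no left child.
        Visit 38.
        At 38: go right to 10.
          10 is a leaf — visit 10.
      Visit 19.
      At 19: no right child.
    Visit 31.
    At 31: go right to 5.
      At 5: no left child.
      Visit 5.
      At 5: go right to 39.
        39 is a leaf — visit 39.
Visit 2.
At 2: go right to 25.
  At 25: no left child.
  Visit 25.
  At 25: go right to 15.
    15 is a leaf — visit 15.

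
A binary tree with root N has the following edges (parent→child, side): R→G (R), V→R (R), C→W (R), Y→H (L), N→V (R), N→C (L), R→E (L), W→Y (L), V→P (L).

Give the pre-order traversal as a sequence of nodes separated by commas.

N, C, W, Y, H, V, P, R, E, G

Pre-order visits the node, then its left subtree, then its right subtree.
Visit N.
At N: go left to C.
  Visit C.
  At C: no left child.
  At C: go right to W.
    Visit W.
    At W: go left to Y.
      Visit Y.
      At Y: go left to H.
        H is a leaf — visit H.
      At Y: no right child.
    At W: no right child.
At N: go right to V.
  Visit V.
  At V: go left to P.
    P is a leaf — visit P.
  At V: go right to R.
    Visit R.
    At R: go left to E.
      E is a leaf — visit E.
    At R: go right to G.
      G is a leaf — visit G.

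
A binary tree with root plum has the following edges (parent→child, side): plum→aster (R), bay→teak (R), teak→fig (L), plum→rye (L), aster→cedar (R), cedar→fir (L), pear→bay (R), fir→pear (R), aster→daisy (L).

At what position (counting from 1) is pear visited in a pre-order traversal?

Pre-order visits the node, then its left subtree, then its right subtree.
Visit plum.
At plum: go left to rye.
  rye is a leaf — visit rye.
At plum: go right to aster.
  Visit aster.
  At aster: go left to daisy.
    daisy is a leaf — visit daisy.
  At aster: go right to cedar.
    Visit cedar.
    At cedar: go left to fir.
      Visit fir.
      At fir: no left child.
      At fir: go right to pear.
        Visit pear.
        At pear: no left child.
        At pear: go right to bay.
          Visit bay.
          At bay: no left child.
          At bay: go right to teak.
            Visit teak.
            At teak: go left to fig.
              fig is a leaf — visit fig.
            At teak: no right child.
    At cedar: no right child.
Full pre-order sequence: plum, rye, aster, daisy, cedar, fir, pear, bay, teak, fig.

7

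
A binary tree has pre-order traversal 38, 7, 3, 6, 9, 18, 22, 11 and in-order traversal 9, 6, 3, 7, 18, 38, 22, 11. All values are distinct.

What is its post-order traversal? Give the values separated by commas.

The first element of pre-order is the root; it splits in-order into left and right subtrees.
Root 38: left subtree has 5 nodes {9, 6, 3, 7, 18}, right has 2 {22, 11}.
  Root 7: left subtree has 3 nodes {9, 6, 3}, right has 1 {18}.
    Root 3: left subtree has 2 nodes {9, 6}, right has 0 { }.
      Root 6: left subtree has 1 node {9}, right has 0 { }.
  Root 22: left subtree has 0 nodes { }, right has 1 {11}.

9, 6, 3, 18, 7, 11, 22, 38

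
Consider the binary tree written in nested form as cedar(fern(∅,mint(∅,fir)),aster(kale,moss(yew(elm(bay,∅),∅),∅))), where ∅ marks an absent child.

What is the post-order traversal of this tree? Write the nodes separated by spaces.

fir mint fern kale bay elm yew moss aster cedar

Post-order visits the left subtree, then the right subtree, then the node.
At cedar: go left to fern.
  At fern: no left child.
  At fern: go right to mint.
    At mint: no left child.
    At mint: go right to fir.
      fir is a leaf — visit fir.
    Visit mint.
  Visit fern.
At cedar: go right to aster.
  At aster: go left to kale.
    kale is a leaf — visit kale.
  At aster: go right to moss.
    At moss: go left to yew.
      At yew: go left to elm.
        At elm: go left to bay.
          bay is a leaf — visit bay.
        At elm: no right child.
        Visit elm.
      At yew: no right child.
      Visit yew.
    At moss: no right child.
    Visit moss.
  Visit aster.
Visit cedar.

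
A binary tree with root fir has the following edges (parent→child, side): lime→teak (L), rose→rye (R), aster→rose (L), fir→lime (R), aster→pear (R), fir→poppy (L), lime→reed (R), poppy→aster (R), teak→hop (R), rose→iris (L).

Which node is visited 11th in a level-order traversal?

Level-order visits nodes level by level from the root, left to right within each level.
Level 0: fir
Level 1: poppy, lime
Level 2: aster, teak, reed
Level 3: rose, pear, hop
Level 4: iris, rye
Full level-order sequence: fir, poppy, lime, aster, teak, reed, rose, pear, hop, iris, rye.

rye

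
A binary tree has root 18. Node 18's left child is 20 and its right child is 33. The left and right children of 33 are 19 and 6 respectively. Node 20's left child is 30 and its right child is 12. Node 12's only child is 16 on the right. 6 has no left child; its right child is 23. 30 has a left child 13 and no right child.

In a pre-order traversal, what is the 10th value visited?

Pre-order visits the node, then its left subtree, then its right subtree.
Visit 18.
At 18: go left to 20.
  Visit 20.
  At 20: go left to 30.
    Visit 30.
    At 30: go left to 13.
      13 is a leaf — visit 13.
    At 30: no right child.
  At 20: go right to 12.
    Visit 12.
    At 12: no left child.
    At 12: go right to 16.
      16 is a leaf — visit 16.
At 18: go right to 33.
  Visit 33.
  At 33: go left to 19.
    19 is a leaf — visit 19.
  At 33: go right to 6.
    Visit 6.
    At 6: no left child.
    At 6: go right to 23.
      23 is a leaf — visit 23.
Full pre-order sequence: 18, 20, 30, 13, 12, 16, 33, 19, 6, 23.

23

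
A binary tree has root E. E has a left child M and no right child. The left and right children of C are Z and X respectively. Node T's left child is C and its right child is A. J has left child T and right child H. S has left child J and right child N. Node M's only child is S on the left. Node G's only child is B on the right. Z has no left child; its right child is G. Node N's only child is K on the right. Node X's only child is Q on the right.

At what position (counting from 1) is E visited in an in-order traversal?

15

In-order visits the left subtree, then the node, then the right subtree.
At E: go left to M.
  At M: go left to S.
    At S: go left to J.
      At J: go left to T.
        At T: go left to C.
          At C: go left to Z.
            At Z: no left child.
            Visit Z.
            At Z: go right to G.
              At G: no left child.
              Visit G.
              At G: go right to B.
                B is a leaf — visit B.
          Visit C.
          At C: go right to X.
            At X: no left child.
            Visit X.
            At X: go right to Q.
              Q is a leaf — visit Q.
        Visit T.
        At T: go right to A.
          A is a leaf — visit A.
      Visit J.
      At J: go right to H.
        H is a leaf — visit H.
    Visit S.
    At S: go right to N.
      At N: no left child.
      Visit N.
      At N: go right to K.
        K is a leaf — visit K.
  Visit M.
  At M: no right child.
Visit E.
At E: no right child.
Full in-order sequence: Z, G, B, C, X, Q, T, A, J, H, S, N, K, M, E.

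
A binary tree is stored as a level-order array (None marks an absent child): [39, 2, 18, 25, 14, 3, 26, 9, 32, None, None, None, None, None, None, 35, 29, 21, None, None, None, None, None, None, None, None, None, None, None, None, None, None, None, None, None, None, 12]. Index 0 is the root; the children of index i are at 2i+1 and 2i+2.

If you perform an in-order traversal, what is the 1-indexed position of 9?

In-order visits the left subtree, then the node, then the right subtree.
At 39: go left to 2.
  At 2: go left to 25.
    At 25: go left to 9.
      At 9: go left to 35.
        35 is a leaf — visit 35.
      Visit 9.
      At 9: go right to 29.
        29 is a leaf — visit 29.
    Visit 25.
    At 25: go right to 32.
      At 32: go left to 21.
        At 21: no left child.
        Visit 21.
        At 21: go right to 12.
          12 is a leaf — visit 12.
      Visit 32.
      At 32: no right child.
  Visit 2.
  At 2: go right to 14.
    14 is a leaf — visit 14.
Visit 39.
At 39: go right to 18.
  At 18: go left to 3.
    3 is a leaf — visit 3.
  Visit 18.
  At 18: go right to 26.
    26 is a leaf — visit 26.
Full in-order sequence: 35, 9, 29, 25, 21, 12, 32, 2, 14, 39, 3, 18, 26.

2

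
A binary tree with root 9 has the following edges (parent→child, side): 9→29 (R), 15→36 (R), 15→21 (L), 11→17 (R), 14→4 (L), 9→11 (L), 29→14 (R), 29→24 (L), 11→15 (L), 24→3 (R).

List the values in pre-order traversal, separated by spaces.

Pre-order visits the node, then its left subtree, then its right subtree.
Visit 9.
At 9: go left to 11.
  Visit 11.
  At 11: go left to 15.
    Visit 15.
    At 15: go left to 21.
      21 is a leaf — visit 21.
    At 15: go right to 36.
      36 is a leaf — visit 36.
  At 11: go right to 17.
    17 is a leaf — visit 17.
At 9: go right to 29.
  Visit 29.
  At 29: go left to 24.
    Visit 24.
    At 24: no left child.
    At 24: go right to 3.
      3 is a leaf — visit 3.
  At 29: go right to 14.
    Visit 14.
    At 14: go left to 4.
      4 is a leaf — visit 4.
    At 14: no right child.

9 11 15 21 36 17 29 24 3 14 4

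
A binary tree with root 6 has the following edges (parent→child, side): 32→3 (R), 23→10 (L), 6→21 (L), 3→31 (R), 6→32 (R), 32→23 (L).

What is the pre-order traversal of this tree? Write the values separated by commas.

6, 21, 32, 23, 10, 3, 31

Pre-order visits the node, then its left subtree, then its right subtree.
Visit 6.
At 6: go left to 21.
  21 is a leaf — visit 21.
At 6: go right to 32.
  Visit 32.
  At 32: go left to 23.
    Visit 23.
    At 23: go left to 10.
      10 is a leaf — visit 10.
    At 23: no right child.
  At 32: go right to 3.
    Visit 3.
    At 3: no left child.
    At 3: go right to 31.
      31 is a leaf — visit 31.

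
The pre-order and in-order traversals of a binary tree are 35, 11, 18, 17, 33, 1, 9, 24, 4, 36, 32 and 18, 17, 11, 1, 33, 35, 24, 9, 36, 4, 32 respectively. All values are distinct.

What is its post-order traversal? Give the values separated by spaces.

The first element of pre-order is the root; it splits in-order into left and right subtrees.
Root 35: left subtree has 5 nodes {18, 17, 11, 1, 33}, right has 5 {24, 9, 36, 4, 32}.
  Root 11: left subtree has 2 nodes {18, 17}, right has 2 {1, 33}.
    Root 18: left subtree has 0 nodes { }, right has 1 {17}.
    Root 33: left subtree has 1 node {1}, right has 0 { }.
  Root 9: left subtree has 1 node {24}, right has 3 {36, 4, 32}.
    Root 4: left subtree has 1 node {36}, right has 1 {32}.

17 18 1 33 11 24 36 32 4 9 35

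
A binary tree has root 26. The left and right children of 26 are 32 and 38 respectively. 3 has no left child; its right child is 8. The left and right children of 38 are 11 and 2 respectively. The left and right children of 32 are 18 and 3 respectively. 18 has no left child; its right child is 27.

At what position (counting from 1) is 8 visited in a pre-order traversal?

Pre-order visits the node, then its left subtree, then its right subtree.
Visit 26.
At 26: go left to 32.
  Visit 32.
  At 32: go left to 18.
    Visit 18.
    At 18: no left child.
    At 18: go right to 27.
      27 is a leaf — visit 27.
  At 32: go right to 3.
    Visit 3.
    At 3: no left child.
    At 3: go right to 8.
      8 is a leaf — visit 8.
At 26: go right to 38.
  Visit 38.
  At 38: go left to 11.
    11 is a leaf — visit 11.
  At 38: go right to 2.
    2 is a leaf — visit 2.
Full pre-order sequence: 26, 32, 18, 27, 3, 8, 38, 11, 2.

6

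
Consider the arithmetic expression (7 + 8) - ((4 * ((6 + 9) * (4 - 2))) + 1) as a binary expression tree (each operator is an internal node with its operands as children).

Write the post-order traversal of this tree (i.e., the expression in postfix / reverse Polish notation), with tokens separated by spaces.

Post-order on an expression tree gives postfix notation: for each operator, emit left operand, right operand, then the operator.

7 8 + 4 6 9 + 4 2 - * * 1 + -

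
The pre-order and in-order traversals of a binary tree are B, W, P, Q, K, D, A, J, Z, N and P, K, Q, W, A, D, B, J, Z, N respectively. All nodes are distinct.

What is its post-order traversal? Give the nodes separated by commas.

K, Q, P, A, D, W, N, Z, J, B

The first element of pre-order is the root; it splits in-order into left and right subtrees.
Root B: left subtree has 6 nodes {P, K, Q, W, A, D}, right has 3 {J, Z, N}.
  Root W: left subtree has 3 nodes {P, K, Q}, right has 2 {A, D}.
    Root P: left subtree has 0 nodes { }, right has 2 {K, Q}.
      Root Q: left subtree has 1 node {K}, right has 0 { }.
    Root D: left subtree has 1 node {A}, right has 0 { }.
  Root J: left subtree has 0 nodes { }, right has 2 {Z, N}.
    Root Z: left subtree has 0 nodes { }, right has 1 {N}.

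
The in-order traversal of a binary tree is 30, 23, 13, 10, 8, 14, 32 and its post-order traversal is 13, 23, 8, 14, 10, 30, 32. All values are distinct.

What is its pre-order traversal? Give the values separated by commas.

32, 30, 10, 23, 13, 14, 8

The last element of post-order is the root; it splits in-order into left and right subtrees.
Root 32: left subtree has 6 nodes {30, 23, 13, 10, 8, 14}, right has 0 { }.
  Root 30: left subtree has 0 nodes { }, right has 5 {23, 13, 10, 8, 14}.
    Root 10: left subtree has 2 nodes {23, 13}, right has 2 {8, 14}.
      Root 23: left subtree has 0 nodes { }, right has 1 {13}.
      Root 14: left subtree has 1 node {8}, right has 0 { }.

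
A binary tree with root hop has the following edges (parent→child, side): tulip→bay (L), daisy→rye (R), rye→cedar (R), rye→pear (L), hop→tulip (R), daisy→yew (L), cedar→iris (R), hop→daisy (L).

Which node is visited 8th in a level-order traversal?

Level-order visits nodes level by level from the root, left to right within each level.
Level 0: hop
Level 1: daisy, tulip
Level 2: yew, rye, bay
Level 3: pear, cedar
Level 4: iris
Full level-order sequence: hop, daisy, tulip, yew, rye, bay, pear, cedar, iris.

cedar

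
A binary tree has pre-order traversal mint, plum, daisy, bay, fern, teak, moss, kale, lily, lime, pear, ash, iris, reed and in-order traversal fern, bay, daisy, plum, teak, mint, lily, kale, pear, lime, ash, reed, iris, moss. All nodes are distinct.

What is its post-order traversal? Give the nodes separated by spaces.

The first element of pre-order is the root; it splits in-order into left and right subtrees.
Root mint: left subtree has 5 nodes {fern, bay, daisy, plum, teak}, right has 8 {lily, kale, pear, lime, ash, reed, iris, moss}.
  Root plum: left subtree has 3 nodes {fern, bay, daisy}, right has 1 {teak}.
    Root daisy: left subtree has 2 nodes {fern, bay}, right has 0 { }.
      Root bay: left subtree has 1 node {fern}, right has 0 { }.
  Root moss: left subtree has 7 nodes {lily, kale, pear, lime, ash, reed, iris}, right has 0 { }.
    Root kale: left subtree has 1 node {lily}, right has 5 {pear, lime, ash, reed, iris}.
      Root lime: left subtree has 1 node {pear}, right has 3 {ash, reed, iris}.
        Root ash: left subtree has 0 nodes { }, right has 2 {reed, iris}.
          Root iris: left subtree has 1 node {reed}, right has 0 { }.

fern bay daisy teak plum lily pear reed iris ash lime kale moss mint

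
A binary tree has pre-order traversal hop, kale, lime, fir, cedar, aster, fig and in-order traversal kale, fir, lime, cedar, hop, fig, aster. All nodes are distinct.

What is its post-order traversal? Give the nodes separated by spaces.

The first element of pre-order is the root; it splits in-order into left and right subtrees.
Root hop: left subtree has 4 nodes {kale, fir, lime, cedar}, right has 2 {fig, aster}.
  Root kale: left subtree has 0 nodes { }, right has 3 {fir, lime, cedar}.
    Root lime: left subtree has 1 node {fir}, right has 1 {cedar}.
  Root aster: left subtree has 1 node {fig}, right has 0 { }.

fir cedar lime kale fig aster hop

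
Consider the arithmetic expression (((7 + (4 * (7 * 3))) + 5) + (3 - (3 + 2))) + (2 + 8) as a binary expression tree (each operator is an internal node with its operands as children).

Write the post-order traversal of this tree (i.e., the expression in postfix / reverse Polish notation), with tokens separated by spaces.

Post-order on an expression tree gives postfix notation: for each operator, emit left operand, right operand, then the operator.

7 4 7 3 * * + 5 + 3 3 2 + - + 2 8 + +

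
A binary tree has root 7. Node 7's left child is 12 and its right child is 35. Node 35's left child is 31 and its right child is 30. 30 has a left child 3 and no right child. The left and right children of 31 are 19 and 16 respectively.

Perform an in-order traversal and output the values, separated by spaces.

In-order visits the left subtree, then the node, then the right subtree.
At 7: go left to 12.
  12 is a leaf — visit 12.
Visit 7.
At 7: go right to 35.
  At 35: go left to 31.
    At 31: go left to 19.
      19 is a leaf — visit 19.
    Visit 31.
    At 31: go right to 16.
      16 is a leaf — visit 16.
  Visit 35.
  At 35: go right to 30.
    At 30: go left to 3.
      3 is a leaf — visit 3.
    Visit 30.
    At 30: no right child.

12 7 19 31 16 35 3 30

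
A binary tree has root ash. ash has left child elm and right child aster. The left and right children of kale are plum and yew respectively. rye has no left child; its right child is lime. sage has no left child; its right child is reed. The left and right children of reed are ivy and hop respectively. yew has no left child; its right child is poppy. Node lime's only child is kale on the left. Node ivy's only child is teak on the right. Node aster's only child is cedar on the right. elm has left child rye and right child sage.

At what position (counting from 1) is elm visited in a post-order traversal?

12

Post-order visits the left subtree, then the right subtree, then the node.
At ash: go left to elm.
  At elm: go left to rye.
    At rye: no left child.
    At rye: go right to lime.
      At lime: go left to kale.
        At kale: go left to plum.
          plum is a leaf — visit plum.
        At kale: go right to yew.
          At yew: no left child.
          At yew: go right to poppy.
            poppy is a leaf — visit poppy.
          Visit yew.
        Visit kale.
      At lime: no right child.
      Visit lime.
    Visit rye.
  At elm: go right to sage.
    At sage: no left child.
    At sage: go right to reed.
      At reed: go left to ivy.
        At ivy: no left child.
        At ivy: go right to teak.
          teak is a leaf — visit teak.
        Visit ivy.
      At reed: go right to hop.
        hop is a leaf — visit hop.
      Visit reed.
    Visit sage.
  Visit elm.
At ash: go right to aster.
  At aster: no left child.
  At aster: go right to cedar.
    cedar is a leaf — visit cedar.
  Visit aster.
Visit ash.
Full post-order sequence: plum, poppy, yew, kale, lime, rye, teak, ivy, hop, reed, sage, elm, cedar, aster, ash.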